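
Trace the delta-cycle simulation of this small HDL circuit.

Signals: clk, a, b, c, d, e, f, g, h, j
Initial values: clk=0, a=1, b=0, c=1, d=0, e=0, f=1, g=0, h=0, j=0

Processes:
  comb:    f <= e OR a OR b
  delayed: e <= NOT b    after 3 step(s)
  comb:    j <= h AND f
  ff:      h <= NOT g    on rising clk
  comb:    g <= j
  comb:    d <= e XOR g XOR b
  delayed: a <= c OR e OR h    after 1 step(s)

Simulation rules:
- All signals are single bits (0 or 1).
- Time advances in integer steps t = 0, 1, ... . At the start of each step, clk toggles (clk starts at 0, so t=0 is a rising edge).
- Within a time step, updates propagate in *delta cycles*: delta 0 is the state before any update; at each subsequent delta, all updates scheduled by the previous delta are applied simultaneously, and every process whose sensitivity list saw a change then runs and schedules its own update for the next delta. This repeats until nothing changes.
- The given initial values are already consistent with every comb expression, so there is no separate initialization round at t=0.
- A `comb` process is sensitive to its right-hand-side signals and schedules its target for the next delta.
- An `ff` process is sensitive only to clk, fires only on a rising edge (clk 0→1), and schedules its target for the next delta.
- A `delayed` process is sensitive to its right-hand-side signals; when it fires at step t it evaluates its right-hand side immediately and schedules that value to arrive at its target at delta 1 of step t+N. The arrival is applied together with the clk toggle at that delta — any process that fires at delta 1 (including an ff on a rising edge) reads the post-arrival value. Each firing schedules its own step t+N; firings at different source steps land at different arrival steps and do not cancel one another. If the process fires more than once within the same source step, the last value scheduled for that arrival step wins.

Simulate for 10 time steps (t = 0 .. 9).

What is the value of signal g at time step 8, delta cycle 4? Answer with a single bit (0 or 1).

[bits: a,j,g,e,f,clk,c,b,h,d]
t=0: Δ0=1000101000 Δ1=1000111000 Δ2=1000111010 Δ3=1100111010 Δ4=1110111010 Δ5=1110111011 | 5Δ
t=1: Δ0=1110111011 Δ1=1110101011 | 1Δ
t=2: Δ0=1110101011 Δ1=1110111011 Δ2=1110111001 Δ3=1010111001 Δ4=1000111001 Δ5=1000111000 | 5Δ
t=3: Δ0=1000111000 Δ1=1000101000 | 1Δ
t=4: Δ0=1000101000 Δ1=1000111000 Δ2=1000111010 Δ3=1100111010 Δ4=1110111010 Δ5=1110111011 | 5Δ
t=5: Δ0=1110111011 Δ1=1110101011 | 1Δ
t=6: Δ0=1110101011 Δ1=1110111011 Δ2=1110111001 Δ3=1010111001 Δ4=1000111001 Δ5=1000111000 | 5Δ
t=7: Δ0=1000111000 Δ1=1000101000 | 1Δ
t=8: Δ0=1000101000 Δ1=1000111000 Δ2=1000111010 Δ3=1100111010 Δ4=1110111010 Δ5=1110111011 | 5Δ
t=9: Δ0=1110111011 Δ1=1110101011 | 1Δ

1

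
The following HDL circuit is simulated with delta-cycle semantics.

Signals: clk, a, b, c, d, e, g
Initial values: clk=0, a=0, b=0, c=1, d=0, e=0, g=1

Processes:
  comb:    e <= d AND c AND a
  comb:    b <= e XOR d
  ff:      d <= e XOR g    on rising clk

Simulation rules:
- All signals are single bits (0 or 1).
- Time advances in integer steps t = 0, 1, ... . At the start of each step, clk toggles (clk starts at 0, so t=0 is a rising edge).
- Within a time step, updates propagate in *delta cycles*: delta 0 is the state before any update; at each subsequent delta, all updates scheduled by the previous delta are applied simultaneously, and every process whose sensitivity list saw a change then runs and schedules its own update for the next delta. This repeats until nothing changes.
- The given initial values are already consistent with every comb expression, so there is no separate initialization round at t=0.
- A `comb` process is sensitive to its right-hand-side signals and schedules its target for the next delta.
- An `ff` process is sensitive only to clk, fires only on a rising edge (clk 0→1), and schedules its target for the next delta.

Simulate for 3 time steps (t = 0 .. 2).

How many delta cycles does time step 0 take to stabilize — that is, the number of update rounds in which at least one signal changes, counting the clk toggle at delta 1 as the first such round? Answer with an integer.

t=0 Δ0: g=1 b=0 a=0 clk=0 d=0 e=0 c=1
  Δ1: clk:0→1
  Δ2: d:0→1
  Δ3: b:0→1
  (3Δ to stable)
t=1 Δ0: g=1 b=1 a=0 clk=1 d=1 e=0 c=1
  Δ1: clk:1→0
  (1Δ to stable)
t=2 Δ0: g=1 b=1 a=0 clk=0 d=1 e=0 c=1
  Δ1: clk:0→1
  (1Δ to stable)

3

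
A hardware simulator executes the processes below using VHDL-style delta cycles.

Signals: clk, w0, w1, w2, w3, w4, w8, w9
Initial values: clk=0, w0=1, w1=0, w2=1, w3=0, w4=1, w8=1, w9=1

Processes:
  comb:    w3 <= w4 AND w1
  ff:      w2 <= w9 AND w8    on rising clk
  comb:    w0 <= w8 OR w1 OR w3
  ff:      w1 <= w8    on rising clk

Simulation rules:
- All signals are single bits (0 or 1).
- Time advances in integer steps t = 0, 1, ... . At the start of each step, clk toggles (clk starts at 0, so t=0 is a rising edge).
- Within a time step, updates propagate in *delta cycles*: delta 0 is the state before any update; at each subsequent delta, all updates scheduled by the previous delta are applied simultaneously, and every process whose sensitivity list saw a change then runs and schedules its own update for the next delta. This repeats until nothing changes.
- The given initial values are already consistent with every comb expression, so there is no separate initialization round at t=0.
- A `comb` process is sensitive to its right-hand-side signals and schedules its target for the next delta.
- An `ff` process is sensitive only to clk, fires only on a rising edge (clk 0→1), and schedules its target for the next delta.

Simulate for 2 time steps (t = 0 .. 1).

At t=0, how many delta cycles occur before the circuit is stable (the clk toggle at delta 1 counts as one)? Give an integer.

t=0 Δ0: w2=1 w1=0 w0=1 w4=1 w8=1 w9=1 w3=0 clk=0
  Δ1: clk:0→1
  Δ2: w1:0→1
  Δ3: w3:0→1
  (3Δ to stable)
t=1 Δ0: w2=1 w1=1 w0=1 w4=1 w8=1 w9=1 w3=1 clk=1
  Δ1: clk:1→0
  (1Δ to stable)

3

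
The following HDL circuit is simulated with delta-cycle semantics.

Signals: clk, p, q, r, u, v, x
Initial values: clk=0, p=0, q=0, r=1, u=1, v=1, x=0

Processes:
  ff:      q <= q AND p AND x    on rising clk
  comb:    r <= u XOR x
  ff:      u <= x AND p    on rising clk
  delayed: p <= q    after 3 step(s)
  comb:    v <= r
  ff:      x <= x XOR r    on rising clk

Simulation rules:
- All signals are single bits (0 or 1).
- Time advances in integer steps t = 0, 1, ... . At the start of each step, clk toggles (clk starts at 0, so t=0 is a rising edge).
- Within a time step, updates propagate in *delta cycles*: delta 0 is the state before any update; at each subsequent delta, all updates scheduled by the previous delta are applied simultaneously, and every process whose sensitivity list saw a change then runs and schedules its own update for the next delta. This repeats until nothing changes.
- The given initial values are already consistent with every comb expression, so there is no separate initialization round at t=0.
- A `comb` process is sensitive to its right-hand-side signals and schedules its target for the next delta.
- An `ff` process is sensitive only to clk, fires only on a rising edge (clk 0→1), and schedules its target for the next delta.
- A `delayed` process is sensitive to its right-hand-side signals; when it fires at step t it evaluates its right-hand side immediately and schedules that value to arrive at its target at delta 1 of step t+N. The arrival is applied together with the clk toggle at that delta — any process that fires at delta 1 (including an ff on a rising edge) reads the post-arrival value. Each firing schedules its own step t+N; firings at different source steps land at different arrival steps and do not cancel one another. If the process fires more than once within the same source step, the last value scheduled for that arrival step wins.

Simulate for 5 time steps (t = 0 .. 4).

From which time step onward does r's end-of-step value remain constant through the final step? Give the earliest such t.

2

t0.Δ0 x=0 r=1 q=0 p=0 clk=0 v=1 u=1
t0.Δ1 x=0 r=1 q=0 p=0 clk=1 v=1 u=1
t0.Δ2 x=1 r=1 q=0 p=0 clk=1 v=1 u=0
t1.Δ0 x=1 r=1 q=0 p=0 clk=1 v=1 u=0
t1.Δ1 x=1 r=1 q=0 p=0 clk=0 v=1 u=0
t2.Δ0 x=1 r=1 q=0 p=0 clk=0 v=1 u=0
t2.Δ1 x=1 r=1 q=0 p=0 clk=1 v=1 u=0
t2.Δ2 x=0 r=1 q=0 p=0 clk=1 v=1 u=0
t2.Δ3 x=0 r=0 q=0 p=0 clk=1 v=1 u=0
t2.Δ4 x=0 r=0 q=0 p=0 clk=1 v=0 u=0
t3.Δ0 x=0 r=0 q=0 p=0 clk=1 v=0 u=0
t3.Δ1 x=0 r=0 q=0 p=0 clk=0 v=0 u=0
t4.Δ0 x=0 r=0 q=0 p=0 clk=0 v=0 u=0
t4.Δ1 x=0 r=0 q=0 p=0 clk=1 v=0 u=0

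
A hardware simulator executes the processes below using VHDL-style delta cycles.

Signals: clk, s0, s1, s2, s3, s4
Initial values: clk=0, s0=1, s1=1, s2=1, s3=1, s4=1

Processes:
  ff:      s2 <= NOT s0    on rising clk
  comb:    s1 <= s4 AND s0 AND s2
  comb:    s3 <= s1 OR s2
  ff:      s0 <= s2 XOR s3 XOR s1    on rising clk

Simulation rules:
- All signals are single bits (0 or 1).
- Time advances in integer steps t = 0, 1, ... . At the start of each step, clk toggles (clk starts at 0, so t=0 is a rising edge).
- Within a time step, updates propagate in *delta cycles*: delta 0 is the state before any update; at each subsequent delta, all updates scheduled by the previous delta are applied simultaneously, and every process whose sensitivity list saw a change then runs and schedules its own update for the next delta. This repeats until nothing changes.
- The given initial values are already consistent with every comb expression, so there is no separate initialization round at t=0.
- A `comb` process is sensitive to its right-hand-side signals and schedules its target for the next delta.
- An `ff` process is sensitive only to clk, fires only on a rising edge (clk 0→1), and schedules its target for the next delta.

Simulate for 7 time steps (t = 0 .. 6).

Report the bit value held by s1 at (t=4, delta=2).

[bits: s2,s1,s3,s0,s4,clk]
t=0: Δ0=111110 Δ1=111111 Δ2=011111 Δ3=001111 Δ4=000111 | 4Δ
t=1: Δ0=000111 Δ1=000110 | 1Δ
t=2: Δ0=000110 Δ1=000111 Δ2=000011 | 2Δ
t=3: Δ0=000011 Δ1=000010 | 1Δ
t=4: Δ0=000010 Δ1=000011 Δ2=100011 Δ3=101011 | 3Δ
t=5: Δ0=101011 Δ1=101010 | 1Δ
t=6: Δ0=101010 Δ1=101011 | 1Δ

0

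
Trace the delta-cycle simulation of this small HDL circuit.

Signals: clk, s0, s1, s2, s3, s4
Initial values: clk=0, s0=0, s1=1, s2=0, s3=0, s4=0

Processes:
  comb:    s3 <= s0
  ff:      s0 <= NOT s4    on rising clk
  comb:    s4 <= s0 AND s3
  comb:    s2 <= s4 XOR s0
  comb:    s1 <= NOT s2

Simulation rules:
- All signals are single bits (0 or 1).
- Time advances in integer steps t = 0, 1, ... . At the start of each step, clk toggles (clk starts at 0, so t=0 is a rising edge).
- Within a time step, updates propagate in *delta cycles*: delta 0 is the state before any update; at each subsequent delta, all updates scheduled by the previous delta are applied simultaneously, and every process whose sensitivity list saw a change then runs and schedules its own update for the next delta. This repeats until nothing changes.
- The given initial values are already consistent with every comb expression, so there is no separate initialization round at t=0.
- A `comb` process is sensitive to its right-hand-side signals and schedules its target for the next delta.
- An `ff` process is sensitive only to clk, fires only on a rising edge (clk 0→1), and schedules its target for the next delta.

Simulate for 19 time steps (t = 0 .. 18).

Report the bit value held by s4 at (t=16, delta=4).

1

t0.Δ0 s0=0 s1=1 s4=0 s2=0 s3=0 clk=0
t0.Δ1 s0=0 s1=1 s4=0 s2=0 s3=0 clk=1
t0.Δ2 s0=1 s1=1 s4=0 s2=0 s3=0 clk=1
t0.Δ3 s0=1 s1=1 s4=0 s2=1 s3=1 clk=1
t0.Δ4 s0=1 s1=0 s4=1 s2=1 s3=1 clk=1
t0.Δ5 s0=1 s1=0 s4=1 s2=0 s3=1 clk=1
t0.Δ6 s0=1 s1=1 s4=1 s2=0 s3=1 clk=1
t1.Δ0 s0=1 s1=1 s4=1 s2=0 s3=1 clk=1
t1.Δ1 s0=1 s1=1 s4=1 s2=0 s3=1 clk=0
t2.Δ0 s0=1 s1=1 s4=1 s2=0 s3=1 clk=0
t2.Δ1 s0=1 s1=1 s4=1 s2=0 s3=1 clk=1
t2.Δ2 s0=0 s1=1 s4=1 s2=0 s3=1 clk=1
t2.Δ3 s0=0 s1=1 s4=0 s2=1 s3=0 clk=1
t2.Δ4 s0=0 s1=0 s4=0 s2=0 s3=0 clk=1
t2.Δ5 s0=0 s1=1 s4=0 s2=0 s3=0 clk=1
t3.Δ0 s0=0 s1=1 s4=0 s2=0 s3=0 clk=1
t3.Δ1 s0=0 s1=1 s4=0 s2=0 s3=0 clk=0
t4.Δ0 s0=0 s1=1 s4=0 s2=0 s3=0 clk=0
t4.Δ1 s0=0 s1=1 s4=0 s2=0 s3=0 clk=1
t4.Δ2 s0=1 s1=1 s4=0 s2=0 s3=0 clk=1
t4.Δ3 s0=1 s1=1 s4=0 s2=1 s3=1 clk=1
t4.Δ4 s0=1 s1=0 s4=1 s2=1 s3=1 clk=1
t4.Δ5 s0=1 s1=0 s4=1 s2=0 s3=1 clk=1
t4.Δ6 s0=1 s1=1 s4=1 s2=0 s3=1 clk=1
t5.Δ0 s0=1 s1=1 s4=1 s2=0 s3=1 clk=1
t5.Δ1 s0=1 s1=1 s4=1 s2=0 s3=1 clk=0
t6.Δ0 s0=1 s1=1 s4=1 s2=0 s3=1 clk=0
t6.Δ1 s0=1 s1=1 s4=1 s2=0 s3=1 clk=1
t6.Δ2 s0=0 s1=1 s4=1 s2=0 s3=1 clk=1
t6.Δ3 s0=0 s1=1 s4=0 s2=1 s3=0 clk=1
t6.Δ4 s0=0 s1=0 s4=0 s2=0 s3=0 clk=1
t6.Δ5 s0=0 s1=1 s4=0 s2=0 s3=0 clk=1
t7.Δ0 s0=0 s1=1 s4=0 s2=0 s3=0 clk=1
t7.Δ1 s0=0 s1=1 s4=0 s2=0 s3=0 clk=0
t8.Δ0 s0=0 s1=1 s4=0 s2=0 s3=0 clk=0
t8.Δ1 s0=0 s1=1 s4=0 s2=0 s3=0 clk=1
t8.Δ2 s0=1 s1=1 s4=0 s2=0 s3=0 clk=1
t8.Δ3 s0=1 s1=1 s4=0 s2=1 s3=1 clk=1
t8.Δ4 s0=1 s1=0 s4=1 s2=1 s3=1 clk=1
t8.Δ5 s0=1 s1=0 s4=1 s2=0 s3=1 clk=1
t8.Δ6 s0=1 s1=1 s4=1 s2=0 s3=1 clk=1
t9.Δ0 s0=1 s1=1 s4=1 s2=0 s3=1 clk=1
t9.Δ1 s0=1 s1=1 s4=1 s2=0 s3=1 clk=0
t10.Δ0 s0=1 s1=1 s4=1 s2=0 s3=1 clk=0
t10.Δ1 s0=1 s1=1 s4=1 s2=0 s3=1 clk=1
t10.Δ2 s0=0 s1=1 s4=1 s2=0 s3=1 clk=1
t10.Δ3 s0=0 s1=1 s4=0 s2=1 s3=0 clk=1
t10.Δ4 s0=0 s1=0 s4=0 s2=0 s3=0 clk=1
t10.Δ5 s0=0 s1=1 s4=0 s2=0 s3=0 clk=1
t11.Δ0 s0=0 s1=1 s4=0 s2=0 s3=0 clk=1
t11.Δ1 s0=0 s1=1 s4=0 s2=0 s3=0 clk=0
t12.Δ0 s0=0 s1=1 s4=0 s2=0 s3=0 clk=0
t12.Δ1 s0=0 s1=1 s4=0 s2=0 s3=0 clk=1
t12.Δ2 s0=1 s1=1 s4=0 s2=0 s3=0 clk=1
t12.Δ3 s0=1 s1=1 s4=0 s2=1 s3=1 clk=1
t12.Δ4 s0=1 s1=0 s4=1 s2=1 s3=1 clk=1
t12.Δ5 s0=1 s1=0 s4=1 s2=0 s3=1 clk=1
t12.Δ6 s0=1 s1=1 s4=1 s2=0 s3=1 clk=1
t13.Δ0 s0=1 s1=1 s4=1 s2=0 s3=1 clk=1
t13.Δ1 s0=1 s1=1 s4=1 s2=0 s3=1 clk=0
t14.Δ0 s0=1 s1=1 s4=1 s2=0 s3=1 clk=0
t14.Δ1 s0=1 s1=1 s4=1 s2=0 s3=1 clk=1
t14.Δ2 s0=0 s1=1 s4=1 s2=0 s3=1 clk=1
t14.Δ3 s0=0 s1=1 s4=0 s2=1 s3=0 clk=1
t14.Δ4 s0=0 s1=0 s4=0 s2=0 s3=0 clk=1
t14.Δ5 s0=0 s1=1 s4=0 s2=0 s3=0 clk=1
t15.Δ0 s0=0 s1=1 s4=0 s2=0 s3=0 clk=1
t15.Δ1 s0=0 s1=1 s4=0 s2=0 s3=0 clk=0
t16.Δ0 s0=0 s1=1 s4=0 s2=0 s3=0 clk=0
t16.Δ1 s0=0 s1=1 s4=0 s2=0 s3=0 clk=1
t16.Δ2 s0=1 s1=1 s4=0 s2=0 s3=0 clk=1
t16.Δ3 s0=1 s1=1 s4=0 s2=1 s3=1 clk=1
t16.Δ4 s0=1 s1=0 s4=1 s2=1 s3=1 clk=1
t16.Δ5 s0=1 s1=0 s4=1 s2=0 s3=1 clk=1
t16.Δ6 s0=1 s1=1 s4=1 s2=0 s3=1 clk=1
t17.Δ0 s0=1 s1=1 s4=1 s2=0 s3=1 clk=1
t17.Δ1 s0=1 s1=1 s4=1 s2=0 s3=1 clk=0
t18.Δ0 s0=1 s1=1 s4=1 s2=0 s3=1 clk=0
t18.Δ1 s0=1 s1=1 s4=1 s2=0 s3=1 clk=1
t18.Δ2 s0=0 s1=1 s4=1 s2=0 s3=1 clk=1
t18.Δ3 s0=0 s1=1 s4=0 s2=1 s3=0 clk=1
t18.Δ4 s0=0 s1=0 s4=0 s2=0 s3=0 clk=1
t18.Δ5 s0=0 s1=1 s4=0 s2=0 s3=0 clk=1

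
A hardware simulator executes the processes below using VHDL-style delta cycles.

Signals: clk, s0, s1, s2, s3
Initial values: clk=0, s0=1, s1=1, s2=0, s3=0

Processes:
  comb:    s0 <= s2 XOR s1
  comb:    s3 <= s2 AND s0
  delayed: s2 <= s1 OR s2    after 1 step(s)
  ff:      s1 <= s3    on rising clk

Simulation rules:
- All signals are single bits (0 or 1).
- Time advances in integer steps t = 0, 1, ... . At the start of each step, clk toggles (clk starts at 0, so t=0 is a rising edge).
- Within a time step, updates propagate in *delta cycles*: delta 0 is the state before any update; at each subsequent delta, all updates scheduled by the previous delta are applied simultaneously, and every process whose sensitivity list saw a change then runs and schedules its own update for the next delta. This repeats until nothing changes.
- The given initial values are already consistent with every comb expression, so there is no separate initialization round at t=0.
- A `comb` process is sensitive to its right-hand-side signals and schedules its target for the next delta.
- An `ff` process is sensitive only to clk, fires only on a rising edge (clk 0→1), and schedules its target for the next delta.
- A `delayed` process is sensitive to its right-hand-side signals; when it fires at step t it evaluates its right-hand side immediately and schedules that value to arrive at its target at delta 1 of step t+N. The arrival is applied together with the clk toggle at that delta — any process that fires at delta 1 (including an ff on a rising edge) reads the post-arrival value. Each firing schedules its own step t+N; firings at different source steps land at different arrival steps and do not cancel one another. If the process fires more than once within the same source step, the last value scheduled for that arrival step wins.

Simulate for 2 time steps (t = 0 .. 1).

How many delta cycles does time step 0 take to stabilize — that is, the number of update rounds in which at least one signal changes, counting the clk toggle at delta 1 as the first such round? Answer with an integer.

3

[bits: s2,clk,s0,s1,s3]
t=0: Δ0=00110 Δ1=01110 Δ2=01100 Δ3=01000 | 3Δ
t=1: Δ0=01000 Δ1=00000 | 1Δ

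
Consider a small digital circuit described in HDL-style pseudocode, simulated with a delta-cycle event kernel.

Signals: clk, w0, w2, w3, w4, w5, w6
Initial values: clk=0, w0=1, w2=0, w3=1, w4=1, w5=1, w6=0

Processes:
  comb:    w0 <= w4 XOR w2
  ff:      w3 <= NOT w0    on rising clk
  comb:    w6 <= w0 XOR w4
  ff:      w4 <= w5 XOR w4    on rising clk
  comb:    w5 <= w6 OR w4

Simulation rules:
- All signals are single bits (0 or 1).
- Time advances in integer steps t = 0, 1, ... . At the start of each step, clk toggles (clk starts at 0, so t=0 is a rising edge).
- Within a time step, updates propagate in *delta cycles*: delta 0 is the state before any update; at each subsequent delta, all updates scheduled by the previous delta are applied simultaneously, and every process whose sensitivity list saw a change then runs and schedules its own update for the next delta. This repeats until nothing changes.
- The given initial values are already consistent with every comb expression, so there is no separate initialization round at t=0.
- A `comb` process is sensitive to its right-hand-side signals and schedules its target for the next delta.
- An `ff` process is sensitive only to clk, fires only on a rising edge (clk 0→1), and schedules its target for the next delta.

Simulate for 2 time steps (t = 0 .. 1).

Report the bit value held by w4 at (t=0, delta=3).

[bits: clk,w0,w2,w5,w4,w3,w6]
t=0: Δ0=0101110 Δ1=1101110 Δ2=1101000 Δ3=1000001 Δ4=1001000 Δ5=1000000 | 5Δ
t=1: Δ0=1000000 Δ1=0000000 | 1Δ

0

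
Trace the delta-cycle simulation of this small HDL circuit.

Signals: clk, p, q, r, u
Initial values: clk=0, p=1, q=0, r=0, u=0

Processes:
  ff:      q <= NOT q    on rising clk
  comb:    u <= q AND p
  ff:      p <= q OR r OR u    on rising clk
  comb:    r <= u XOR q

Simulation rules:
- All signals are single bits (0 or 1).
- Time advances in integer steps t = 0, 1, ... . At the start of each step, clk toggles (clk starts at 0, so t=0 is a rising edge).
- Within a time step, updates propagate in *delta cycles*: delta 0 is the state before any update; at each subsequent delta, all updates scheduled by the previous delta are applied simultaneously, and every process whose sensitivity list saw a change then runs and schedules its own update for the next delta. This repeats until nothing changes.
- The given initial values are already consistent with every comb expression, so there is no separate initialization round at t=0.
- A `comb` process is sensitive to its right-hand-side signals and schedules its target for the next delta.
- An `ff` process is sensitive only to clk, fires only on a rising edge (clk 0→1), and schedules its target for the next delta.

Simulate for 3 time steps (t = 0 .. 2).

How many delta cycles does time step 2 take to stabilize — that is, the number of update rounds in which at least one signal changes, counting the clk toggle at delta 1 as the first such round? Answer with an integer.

3

t=0 Δ0: q=0 p=1 u=0 r=0 clk=0
  Δ1: clk:0→1
  Δ2: q:0→1, p:1→0
  Δ3: r:0→1
  (3Δ to stable)
t=1 Δ0: q=1 p=0 u=0 r=1 clk=1
  Δ1: clk:1→0
  (1Δ to stable)
t=2 Δ0: q=1 p=0 u=0 r=1 clk=0
  Δ1: clk:0→1
  Δ2: q:1→0, p:0→1
  Δ3: r:1→0
  (3Δ to stable)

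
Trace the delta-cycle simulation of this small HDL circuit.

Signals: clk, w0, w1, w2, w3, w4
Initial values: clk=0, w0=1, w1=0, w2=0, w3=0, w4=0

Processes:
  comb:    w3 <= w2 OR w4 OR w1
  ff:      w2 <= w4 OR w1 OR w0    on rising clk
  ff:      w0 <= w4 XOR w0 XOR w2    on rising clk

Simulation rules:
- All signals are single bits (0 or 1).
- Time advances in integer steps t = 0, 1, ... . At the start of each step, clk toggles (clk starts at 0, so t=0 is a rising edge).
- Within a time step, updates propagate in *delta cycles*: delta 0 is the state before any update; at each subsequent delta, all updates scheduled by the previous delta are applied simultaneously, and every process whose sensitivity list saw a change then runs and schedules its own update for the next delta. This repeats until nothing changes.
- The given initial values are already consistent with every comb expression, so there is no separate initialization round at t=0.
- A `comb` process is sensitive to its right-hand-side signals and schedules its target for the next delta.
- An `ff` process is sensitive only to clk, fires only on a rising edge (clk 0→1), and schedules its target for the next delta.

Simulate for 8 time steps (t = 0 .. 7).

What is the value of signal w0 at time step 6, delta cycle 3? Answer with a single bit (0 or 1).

1

t0.Δ0 w0=1 w4=0 w2=0 clk=0 w3=0 w1=0
t0.Δ1 w0=1 w4=0 w2=0 clk=1 w3=0 w1=0
t0.Δ2 w0=1 w4=0 w2=1 clk=1 w3=0 w1=0
t0.Δ3 w0=1 w4=0 w2=1 clk=1 w3=1 w1=0
t1.Δ0 w0=1 w4=0 w2=1 clk=1 w3=1 w1=0
t1.Δ1 w0=1 w4=0 w2=1 clk=0 w3=1 w1=0
t2.Δ0 w0=1 w4=0 w2=1 clk=0 w3=1 w1=0
t2.Δ1 w0=1 w4=0 w2=1 clk=1 w3=1 w1=0
t2.Δ2 w0=0 w4=0 w2=1 clk=1 w3=1 w1=0
t3.Δ0 w0=0 w4=0 w2=1 clk=1 w3=1 w1=0
t3.Δ1 w0=0 w4=0 w2=1 clk=0 w3=1 w1=0
t4.Δ0 w0=0 w4=0 w2=1 clk=0 w3=1 w1=0
t4.Δ1 w0=0 w4=0 w2=1 clk=1 w3=1 w1=0
t4.Δ2 w0=1 w4=0 w2=0 clk=1 w3=1 w1=0
t4.Δ3 w0=1 w4=0 w2=0 clk=1 w3=0 w1=0
t5.Δ0 w0=1 w4=0 w2=0 clk=1 w3=0 w1=0
t5.Δ1 w0=1 w4=0 w2=0 clk=0 w3=0 w1=0
t6.Δ0 w0=1 w4=0 w2=0 clk=0 w3=0 w1=0
t6.Δ1 w0=1 w4=0 w2=0 clk=1 w3=0 w1=0
t6.Δ2 w0=1 w4=0 w2=1 clk=1 w3=0 w1=0
t6.Δ3 w0=1 w4=0 w2=1 clk=1 w3=1 w1=0
t7.Δ0 w0=1 w4=0 w2=1 clk=1 w3=1 w1=0
t7.Δ1 w0=1 w4=0 w2=1 clk=0 w3=1 w1=0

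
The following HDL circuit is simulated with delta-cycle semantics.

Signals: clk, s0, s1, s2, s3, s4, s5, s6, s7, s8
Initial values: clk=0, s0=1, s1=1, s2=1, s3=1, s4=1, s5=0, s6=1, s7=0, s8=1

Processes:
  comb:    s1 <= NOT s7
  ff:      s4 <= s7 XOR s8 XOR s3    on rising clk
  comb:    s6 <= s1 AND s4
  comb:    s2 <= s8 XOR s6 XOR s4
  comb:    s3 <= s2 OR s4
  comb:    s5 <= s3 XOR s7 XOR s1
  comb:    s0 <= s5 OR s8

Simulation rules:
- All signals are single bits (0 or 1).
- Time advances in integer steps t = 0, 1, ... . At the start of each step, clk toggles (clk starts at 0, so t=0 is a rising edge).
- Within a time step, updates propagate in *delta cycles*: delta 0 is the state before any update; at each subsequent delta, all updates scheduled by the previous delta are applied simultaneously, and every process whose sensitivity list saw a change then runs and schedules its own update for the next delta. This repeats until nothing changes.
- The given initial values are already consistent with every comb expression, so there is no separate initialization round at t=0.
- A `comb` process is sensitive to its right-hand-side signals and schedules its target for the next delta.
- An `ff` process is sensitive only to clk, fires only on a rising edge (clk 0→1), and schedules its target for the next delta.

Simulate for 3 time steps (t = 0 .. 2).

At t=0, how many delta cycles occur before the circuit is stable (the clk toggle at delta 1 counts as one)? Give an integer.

6

[bits: s4,s5,s3,s1,s2,s8,s7,s6,clk,s0]
t=0: Δ0=1011110101 Δ1=1011110111 Δ2=0011110111 Δ3=0011010011 Δ4=0001110011 Δ5=0111110011 Δ6=0011110011 | 6Δ
t=1: Δ0=0011110011 Δ1=0011110001 | 1Δ
t=2: Δ0=0011110001 Δ1=0011110011 | 1Δ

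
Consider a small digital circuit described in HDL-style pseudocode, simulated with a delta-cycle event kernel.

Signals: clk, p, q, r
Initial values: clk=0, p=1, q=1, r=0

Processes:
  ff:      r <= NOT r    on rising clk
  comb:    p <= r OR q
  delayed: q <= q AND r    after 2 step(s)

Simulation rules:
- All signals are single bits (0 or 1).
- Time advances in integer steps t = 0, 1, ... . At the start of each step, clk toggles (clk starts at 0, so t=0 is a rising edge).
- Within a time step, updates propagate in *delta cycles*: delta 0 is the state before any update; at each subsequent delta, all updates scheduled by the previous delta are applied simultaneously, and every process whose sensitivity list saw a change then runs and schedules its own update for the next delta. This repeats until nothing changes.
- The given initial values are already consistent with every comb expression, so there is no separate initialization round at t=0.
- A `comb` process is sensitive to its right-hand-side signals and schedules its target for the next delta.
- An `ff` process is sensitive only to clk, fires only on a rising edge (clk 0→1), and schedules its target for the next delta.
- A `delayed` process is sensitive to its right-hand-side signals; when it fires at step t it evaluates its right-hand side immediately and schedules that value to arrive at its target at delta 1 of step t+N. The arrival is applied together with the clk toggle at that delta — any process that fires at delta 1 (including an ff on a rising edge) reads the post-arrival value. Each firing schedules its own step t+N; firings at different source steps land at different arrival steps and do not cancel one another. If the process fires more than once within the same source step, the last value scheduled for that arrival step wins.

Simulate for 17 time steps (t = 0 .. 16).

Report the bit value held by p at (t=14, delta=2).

t=0 Δ0: clk=0 q=1 r=0 p=1
  Δ1: clk:0→1
  Δ2: r:0→1
  (2Δ to stable)
t=1 Δ0: clk=1 q=1 r=1 p=1
  Δ1: clk:1→0
  (1Δ to stable)
t=2 Δ0: clk=0 q=1 r=1 p=1
  Δ1: clk:0→1
  Δ2: r:1→0
  (2Δ to stable)
t=3 Δ0: clk=1 q=1 r=0 p=1
  Δ1: clk:1→0
  (1Δ to stable)
t=4 Δ0: clk=0 q=1 r=0 p=1
  Δ1: clk:0→1, q:1→0
  Δ2: r:0→1, p:1→0
  Δ3: p:0→1
  (3Δ to stable)
t=5 Δ0: clk=1 q=0 r=1 p=1
  Δ1: clk:1→0
  (1Δ to stable)
t=6 Δ0: clk=0 q=0 r=1 p=1
  Δ1: clk:0→1
  Δ2: r:1→0
  Δ3: p:1→0
  (3Δ to stable)
t=7 Δ0: clk=1 q=0 r=0 p=0
  Δ1: clk:1→0
  (1Δ to stable)
t=8 Δ0: clk=0 q=0 r=0 p=0
  Δ1: clk:0→1
  Δ2: r:0→1
  Δ3: p:0→1
  (3Δ to stable)
t=9 Δ0: clk=1 q=0 r=1 p=1
  Δ1: clk:1→0
  (1Δ to stable)
t=10 Δ0: clk=0 q=0 r=1 p=1
  Δ1: clk:0→1
  Δ2: r:1→0
  Δ3: p:1→0
  (3Δ to stable)
t=11 Δ0: clk=1 q=0 r=0 p=0
  Δ1: clk:1→0
  (1Δ to stable)
t=12 Δ0: clk=0 q=0 r=0 p=0
  Δ1: clk:0→1
  Δ2: r:0→1
  Δ3: p:0→1
  (3Δ to stable)
t=13 Δ0: clk=1 q=0 r=1 p=1
  Δ1: clk:1→0
  (1Δ to stable)
t=14 Δ0: clk=0 q=0 r=1 p=1
  Δ1: clk:0→1
  Δ2: r:1→0
  Δ3: p:1→0
  (3Δ to stable)
t=15 Δ0: clk=1 q=0 r=0 p=0
  Δ1: clk:1→0
  (1Δ to stable)
t=16 Δ0: clk=0 q=0 r=0 p=0
  Δ1: clk:0→1
  Δ2: r:0→1
  Δ3: p:0→1
  (3Δ to stable)

1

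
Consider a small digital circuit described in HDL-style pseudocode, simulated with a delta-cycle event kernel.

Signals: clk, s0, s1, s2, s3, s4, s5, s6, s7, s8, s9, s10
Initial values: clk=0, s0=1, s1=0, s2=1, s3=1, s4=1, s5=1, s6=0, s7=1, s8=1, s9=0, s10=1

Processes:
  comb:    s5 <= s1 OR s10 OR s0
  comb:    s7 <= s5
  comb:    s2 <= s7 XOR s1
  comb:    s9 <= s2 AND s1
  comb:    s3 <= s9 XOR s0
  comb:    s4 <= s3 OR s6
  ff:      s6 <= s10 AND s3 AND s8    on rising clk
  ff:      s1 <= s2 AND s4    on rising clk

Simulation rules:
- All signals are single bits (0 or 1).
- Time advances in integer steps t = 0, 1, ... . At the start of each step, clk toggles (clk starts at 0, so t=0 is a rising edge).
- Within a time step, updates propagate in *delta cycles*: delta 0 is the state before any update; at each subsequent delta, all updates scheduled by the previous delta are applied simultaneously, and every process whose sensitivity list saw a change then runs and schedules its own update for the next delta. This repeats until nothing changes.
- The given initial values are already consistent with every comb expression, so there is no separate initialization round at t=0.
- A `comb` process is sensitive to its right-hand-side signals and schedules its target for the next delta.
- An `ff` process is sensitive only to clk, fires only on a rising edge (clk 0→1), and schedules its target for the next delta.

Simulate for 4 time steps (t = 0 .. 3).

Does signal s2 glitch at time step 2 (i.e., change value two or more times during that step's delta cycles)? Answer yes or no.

no

t=0 Δ0: s7=1 clk=0 s6=0 s8=1 s9=0 s5=1 s0=1 s1=0 s4=1 s10=1 s3=1 s2=1
  Δ1: clk:0→1
  Δ2: s6:0→1, s1:0→1
  Δ3: s9:0→1, s2:1→0
  Δ4: s9:1→0, s3:1→0
  Δ5: s3:0→1
  (5Δ to stable)
t=1 Δ0: s7=1 clk=1 s6=1 s8=1 s9=0 s5=1 s0=1 s1=1 s4=1 s10=1 s3=1 s2=0
  Δ1: clk:1→0
  (1Δ to stable)
t=2 Δ0: s7=1 clk=0 s6=1 s8=1 s9=0 s5=1 s0=1 s1=1 s4=1 s10=1 s3=1 s2=0
  Δ1: clk:0→1
  Δ2: s1:1→0
  Δ3: s2:0→1
  (3Δ to stable)
t=3 Δ0: s7=1 clk=1 s6=1 s8=1 s9=0 s5=1 s0=1 s1=0 s4=1 s10=1 s3=1 s2=1
  Δ1: clk:1→0
  (1Δ to stable)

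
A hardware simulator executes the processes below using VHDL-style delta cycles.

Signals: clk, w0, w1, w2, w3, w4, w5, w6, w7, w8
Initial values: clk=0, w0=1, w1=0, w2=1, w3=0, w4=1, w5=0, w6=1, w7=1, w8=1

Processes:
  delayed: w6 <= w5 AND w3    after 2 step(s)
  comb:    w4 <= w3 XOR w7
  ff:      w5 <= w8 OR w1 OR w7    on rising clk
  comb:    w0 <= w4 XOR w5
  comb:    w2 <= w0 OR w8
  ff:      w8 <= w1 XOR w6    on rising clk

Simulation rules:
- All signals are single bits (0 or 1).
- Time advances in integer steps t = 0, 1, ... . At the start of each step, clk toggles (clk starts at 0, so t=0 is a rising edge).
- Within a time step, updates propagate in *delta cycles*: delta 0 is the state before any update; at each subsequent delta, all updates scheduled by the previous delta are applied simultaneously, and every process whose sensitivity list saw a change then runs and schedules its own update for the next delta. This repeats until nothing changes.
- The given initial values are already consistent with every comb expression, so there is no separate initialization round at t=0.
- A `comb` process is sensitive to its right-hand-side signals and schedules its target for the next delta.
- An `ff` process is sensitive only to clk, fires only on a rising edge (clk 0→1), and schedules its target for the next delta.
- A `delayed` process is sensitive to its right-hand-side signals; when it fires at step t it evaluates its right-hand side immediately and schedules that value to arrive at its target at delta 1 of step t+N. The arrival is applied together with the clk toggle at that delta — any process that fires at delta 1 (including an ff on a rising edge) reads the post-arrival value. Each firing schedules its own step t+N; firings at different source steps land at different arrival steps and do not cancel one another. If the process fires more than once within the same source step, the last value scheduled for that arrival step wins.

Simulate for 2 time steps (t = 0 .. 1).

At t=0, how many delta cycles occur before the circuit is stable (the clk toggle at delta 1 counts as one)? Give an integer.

3

t0.Δ0 w1=0 w6=1 w4=1 w3=0 w0=1 w2=1 w7=1 w5=0 clk=0 w8=1
t0.Δ1 w1=0 w6=1 w4=1 w3=0 w0=1 w2=1 w7=1 w5=0 clk=1 w8=1
t0.Δ2 w1=0 w6=1 w4=1 w3=0 w0=1 w2=1 w7=1 w5=1 clk=1 w8=1
t0.Δ3 w1=0 w6=1 w4=1 w3=0 w0=0 w2=1 w7=1 w5=1 clk=1 w8=1
t1.Δ0 w1=0 w6=1 w4=1 w3=0 w0=0 w2=1 w7=1 w5=1 clk=1 w8=1
t1.Δ1 w1=0 w6=1 w4=1 w3=0 w0=0 w2=1 w7=1 w5=1 clk=0 w8=1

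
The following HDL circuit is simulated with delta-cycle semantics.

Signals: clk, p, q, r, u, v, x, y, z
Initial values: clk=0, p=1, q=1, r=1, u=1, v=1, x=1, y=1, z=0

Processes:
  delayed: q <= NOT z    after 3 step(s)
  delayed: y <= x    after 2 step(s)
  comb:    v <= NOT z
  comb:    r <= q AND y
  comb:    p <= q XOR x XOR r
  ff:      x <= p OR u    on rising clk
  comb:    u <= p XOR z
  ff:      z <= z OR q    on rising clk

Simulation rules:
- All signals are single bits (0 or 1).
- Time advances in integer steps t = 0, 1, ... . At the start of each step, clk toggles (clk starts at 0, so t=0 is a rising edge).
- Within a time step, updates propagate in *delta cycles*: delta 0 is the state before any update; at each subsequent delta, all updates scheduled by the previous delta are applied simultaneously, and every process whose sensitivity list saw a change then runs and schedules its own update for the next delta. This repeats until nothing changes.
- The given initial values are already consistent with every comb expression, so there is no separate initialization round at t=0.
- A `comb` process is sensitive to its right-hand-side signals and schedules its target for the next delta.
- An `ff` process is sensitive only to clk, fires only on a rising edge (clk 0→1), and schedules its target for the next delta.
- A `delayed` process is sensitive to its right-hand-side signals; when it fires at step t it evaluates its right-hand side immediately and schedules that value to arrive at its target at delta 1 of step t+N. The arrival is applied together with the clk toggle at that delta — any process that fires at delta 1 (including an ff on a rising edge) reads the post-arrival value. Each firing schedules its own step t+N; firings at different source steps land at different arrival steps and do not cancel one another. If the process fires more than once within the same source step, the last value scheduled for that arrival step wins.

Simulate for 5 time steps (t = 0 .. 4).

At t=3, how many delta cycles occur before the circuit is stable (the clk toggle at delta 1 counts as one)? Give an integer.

[bits: u,y,v,p,q,z,x,clk,r]
t=0: Δ0=111110101 Δ1=111110111 Δ2=111111111 Δ3=010111111 | 3Δ
t=1: Δ0=010111111 Δ1=010111101 | 1Δ
t=2: Δ0=010111101 Δ1=010111111 | 1Δ
t=3: Δ0=010111111 Δ1=010101101 Δ2=010001100 Δ3=110101100 Δ4=010101100 | 4Δ
t=4: Δ0=010101100 Δ1=010101110 | 1Δ

4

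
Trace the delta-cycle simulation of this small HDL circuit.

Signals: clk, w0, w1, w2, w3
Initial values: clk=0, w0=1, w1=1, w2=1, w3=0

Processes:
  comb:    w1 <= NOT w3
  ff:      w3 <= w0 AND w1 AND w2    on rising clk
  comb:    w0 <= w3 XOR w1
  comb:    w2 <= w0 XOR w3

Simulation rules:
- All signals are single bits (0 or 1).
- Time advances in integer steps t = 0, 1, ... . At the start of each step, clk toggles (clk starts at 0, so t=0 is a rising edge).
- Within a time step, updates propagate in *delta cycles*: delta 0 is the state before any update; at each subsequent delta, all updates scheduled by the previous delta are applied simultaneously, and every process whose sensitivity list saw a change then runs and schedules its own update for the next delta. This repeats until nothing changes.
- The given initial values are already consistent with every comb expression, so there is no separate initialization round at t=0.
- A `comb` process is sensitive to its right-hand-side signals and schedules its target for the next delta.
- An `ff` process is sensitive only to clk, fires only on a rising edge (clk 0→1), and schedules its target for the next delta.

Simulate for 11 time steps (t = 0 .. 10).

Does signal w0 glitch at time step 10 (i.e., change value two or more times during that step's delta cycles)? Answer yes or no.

yes

t=0 Δ0: clk=0 w2=1 w0=1 w3=0 w1=1
  Δ1: clk:0→1
  Δ2: w3:0→1
  Δ3: w2:1→0, w0:1→0, w1:1→0
  Δ4: w2:0→1, w0:0→1
  Δ5: w2:1→0
  (5Δ to stable)
t=1 Δ0: clk=1 w2=0 w0=1 w3=1 w1=0
  Δ1: clk:1→0
  (1Δ to stable)
t=2 Δ0: clk=0 w2=0 w0=1 w3=1 w1=0
  Δ1: clk:0→1
  Δ2: w3:1→0
  Δ3: w2:0→1, w0:1→0, w1:0→1
  Δ4: w2:1→0, w0:0→1
  Δ5: w2:0→1
  (5Δ to stable)
t=3 Δ0: clk=1 w2=1 w0=1 w3=0 w1=1
  Δ1: clk:1→0
  (1Δ to stable)
t=4 Δ0: clk=0 w2=1 w0=1 w3=0 w1=1
  Δ1: clk:0→1
  Δ2: w3:0→1
  Δ3: w2:1→0, w0:1→0, w1:1→0
  Δ4: w2:0→1, w0:0→1
  Δ5: w2:1→0
  (5Δ to stable)
t=5 Δ0: clk=1 w2=0 w0=1 w3=1 w1=0
  Δ1: clk:1→0
  (1Δ to stable)
t=6 Δ0: clk=0 w2=0 w0=1 w3=1 w1=0
  Δ1: clk:0→1
  Δ2: w3:1→0
  Δ3: w2:0→1, w0:1→0, w1:0→1
  Δ4: w2:1→0, w0:0→1
  Δ5: w2:0→1
  (5Δ to stable)
t=7 Δ0: clk=1 w2=1 w0=1 w3=0 w1=1
  Δ1: clk:1→0
  (1Δ to stable)
t=8 Δ0: clk=0 w2=1 w0=1 w3=0 w1=1
  Δ1: clk:0→1
  Δ2: w3:0→1
  Δ3: w2:1→0, w0:1→0, w1:1→0
  Δ4: w2:0→1, w0:0→1
  Δ5: w2:1→0
  (5Δ to stable)
t=9 Δ0: clk=1 w2=0 w0=1 w3=1 w1=0
  Δ1: clk:1→0
  (1Δ to stable)
t=10 Δ0: clk=0 w2=0 w0=1 w3=1 w1=0
  Δ1: clk:0→1
  Δ2: w3:1→0
  Δ3: w2:0→1, w0:1→0, w1:0→1
  Δ4: w2:1→0, w0:0→1
  Δ5: w2:0→1
  (5Δ to stable)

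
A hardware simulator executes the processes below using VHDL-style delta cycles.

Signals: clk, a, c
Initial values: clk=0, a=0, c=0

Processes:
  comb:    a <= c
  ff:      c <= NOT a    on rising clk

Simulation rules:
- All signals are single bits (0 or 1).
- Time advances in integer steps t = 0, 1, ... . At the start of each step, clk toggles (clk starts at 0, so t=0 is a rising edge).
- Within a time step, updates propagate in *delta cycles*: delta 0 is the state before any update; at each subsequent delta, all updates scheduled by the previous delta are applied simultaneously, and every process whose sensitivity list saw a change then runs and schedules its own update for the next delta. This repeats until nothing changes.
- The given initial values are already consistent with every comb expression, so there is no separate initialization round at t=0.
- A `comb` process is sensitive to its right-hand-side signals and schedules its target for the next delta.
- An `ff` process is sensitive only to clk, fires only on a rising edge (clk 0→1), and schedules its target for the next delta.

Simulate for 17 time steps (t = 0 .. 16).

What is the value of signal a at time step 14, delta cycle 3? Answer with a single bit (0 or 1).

0

[bits: a,clk,c]
t=0: Δ0=000 Δ1=010 Δ2=011 Δ3=111 | 3Δ
t=1: Δ0=111 Δ1=101 | 1Δ
t=2: Δ0=101 Δ1=111 Δ2=110 Δ3=010 | 3Δ
t=3: Δ0=010 Δ1=000 | 1Δ
t=4: Δ0=000 Δ1=010 Δ2=011 Δ3=111 | 3Δ
t=5: Δ0=111 Δ1=101 | 1Δ
t=6: Δ0=101 Δ1=111 Δ2=110 Δ3=010 | 3Δ
t=7: Δ0=010 Δ1=000 | 1Δ
t=8: Δ0=000 Δ1=010 Δ2=011 Δ3=111 | 3Δ
t=9: Δ0=111 Δ1=101 | 1Δ
t=10: Δ0=101 Δ1=111 Δ2=110 Δ3=010 | 3Δ
t=11: Δ0=010 Δ1=000 | 1Δ
t=12: Δ0=000 Δ1=010 Δ2=011 Δ3=111 | 3Δ
t=13: Δ0=111 Δ1=101 | 1Δ
t=14: Δ0=101 Δ1=111 Δ2=110 Δ3=010 | 3Δ
t=15: Δ0=010 Δ1=000 | 1Δ
t=16: Δ0=000 Δ1=010 Δ2=011 Δ3=111 | 3Δ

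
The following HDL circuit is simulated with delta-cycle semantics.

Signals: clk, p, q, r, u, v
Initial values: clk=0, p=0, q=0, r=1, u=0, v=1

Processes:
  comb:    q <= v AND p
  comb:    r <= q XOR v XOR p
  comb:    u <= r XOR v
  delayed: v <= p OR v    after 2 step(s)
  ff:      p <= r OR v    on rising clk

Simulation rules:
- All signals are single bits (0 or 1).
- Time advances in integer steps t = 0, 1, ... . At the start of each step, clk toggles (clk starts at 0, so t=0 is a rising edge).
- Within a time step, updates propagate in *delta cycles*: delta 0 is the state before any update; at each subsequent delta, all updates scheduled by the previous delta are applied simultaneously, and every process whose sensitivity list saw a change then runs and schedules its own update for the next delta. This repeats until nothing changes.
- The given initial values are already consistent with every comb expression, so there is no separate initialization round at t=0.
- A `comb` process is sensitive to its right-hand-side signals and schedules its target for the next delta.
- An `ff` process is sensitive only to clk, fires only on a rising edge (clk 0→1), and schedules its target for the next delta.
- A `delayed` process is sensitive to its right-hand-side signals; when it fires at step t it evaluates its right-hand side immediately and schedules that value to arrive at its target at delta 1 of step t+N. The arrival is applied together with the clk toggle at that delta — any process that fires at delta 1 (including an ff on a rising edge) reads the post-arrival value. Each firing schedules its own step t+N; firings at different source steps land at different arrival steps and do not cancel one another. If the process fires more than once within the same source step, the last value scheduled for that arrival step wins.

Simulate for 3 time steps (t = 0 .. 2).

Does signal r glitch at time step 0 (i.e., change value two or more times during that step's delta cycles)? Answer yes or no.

yes

[bits: p,r,clk,u,q,v]
t=0: Δ0=010001 Δ1=011001 Δ2=111001 Δ3=101011 Δ4=111111 Δ5=111011 | 5Δ
t=1: Δ0=111011 Δ1=110011 | 1Δ
t=2: Δ0=110011 Δ1=111011 | 1Δ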